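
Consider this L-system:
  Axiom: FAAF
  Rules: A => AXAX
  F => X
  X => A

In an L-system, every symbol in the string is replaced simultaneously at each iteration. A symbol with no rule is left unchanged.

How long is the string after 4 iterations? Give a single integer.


Step 0: length = 4
Step 1: length = 10
Step 2: length = 22
Step 3: length = 64
Step 4: length = 172

Answer: 172


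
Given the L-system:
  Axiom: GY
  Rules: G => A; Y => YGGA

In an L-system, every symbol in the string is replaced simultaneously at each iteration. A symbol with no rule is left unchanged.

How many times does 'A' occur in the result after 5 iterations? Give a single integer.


Answer: 14

Derivation:
Step 0: GY  (0 'A')
Step 1: AYGGA  (2 'A')
Step 2: AYGGAAAA  (5 'A')
Step 3: AYGGAAAAAAA  (8 'A')
Step 4: AYGGAAAAAAAAAA  (11 'A')
Step 5: AYGGAAAAAAAAAAAAA  (14 'A')


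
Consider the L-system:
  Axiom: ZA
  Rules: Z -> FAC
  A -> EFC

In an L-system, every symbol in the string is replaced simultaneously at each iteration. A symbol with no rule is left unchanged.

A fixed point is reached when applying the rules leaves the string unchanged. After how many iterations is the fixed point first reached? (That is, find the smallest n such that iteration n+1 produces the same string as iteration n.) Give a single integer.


Step 0: ZA
Step 1: FACEFC
Step 2: FEFCCEFC
Step 3: FEFCCEFC  (unchanged — fixed point at step 2)

Answer: 2


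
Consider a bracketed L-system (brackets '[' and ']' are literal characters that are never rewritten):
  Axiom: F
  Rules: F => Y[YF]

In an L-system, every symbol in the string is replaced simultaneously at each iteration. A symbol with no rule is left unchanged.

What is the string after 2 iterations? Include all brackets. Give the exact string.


Step 0: F
Step 1: Y[YF]
Step 2: Y[YY[YF]]

Answer: Y[YY[YF]]


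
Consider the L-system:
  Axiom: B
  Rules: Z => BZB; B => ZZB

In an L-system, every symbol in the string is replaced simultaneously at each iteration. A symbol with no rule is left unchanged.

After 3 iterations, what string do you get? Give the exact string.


Answer: ZZBBZBZZBZZBBZBZZBBZBBZBZZB

Derivation:
Step 0: B
Step 1: ZZB
Step 2: BZBBZBZZB
Step 3: ZZBBZBZZBZZBBZBZZBBZBBZBZZB


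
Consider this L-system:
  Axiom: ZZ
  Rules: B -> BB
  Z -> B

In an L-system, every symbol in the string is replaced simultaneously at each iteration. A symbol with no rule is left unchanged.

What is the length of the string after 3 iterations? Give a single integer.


Answer: 8

Derivation:
Step 0: length = 2
Step 1: length = 2
Step 2: length = 4
Step 3: length = 8


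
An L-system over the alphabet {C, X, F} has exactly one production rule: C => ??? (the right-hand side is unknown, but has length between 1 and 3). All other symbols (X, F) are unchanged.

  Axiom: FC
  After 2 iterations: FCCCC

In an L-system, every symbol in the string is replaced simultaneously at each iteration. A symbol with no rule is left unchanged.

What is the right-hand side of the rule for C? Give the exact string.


Trying C => CC:
  Step 0: FC
  Step 1: FCC
  Step 2: FCCCC
Matches the given result.

Answer: CC


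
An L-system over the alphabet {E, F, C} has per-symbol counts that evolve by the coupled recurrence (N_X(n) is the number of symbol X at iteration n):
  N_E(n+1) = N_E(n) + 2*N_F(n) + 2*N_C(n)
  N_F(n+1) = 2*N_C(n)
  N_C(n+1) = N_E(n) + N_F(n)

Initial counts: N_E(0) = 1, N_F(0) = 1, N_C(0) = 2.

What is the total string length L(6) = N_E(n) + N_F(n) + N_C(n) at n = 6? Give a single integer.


Answer: 1912

Derivation:
Step 0: N_E=1, N_F=1, N_C=2, L=4
Step 1: N_E=7, N_F=4, N_C=2, L=13
Step 2: N_E=19, N_F=4, N_C=11, L=34
Step 3: N_E=49, N_F=22, N_C=23, L=94
Step 4: N_E=139, N_F=46, N_C=71, L=256
Step 5: N_E=373, N_F=142, N_C=185, L=700
Step 6: N_E=1027, N_F=370, N_C=515, L=1912


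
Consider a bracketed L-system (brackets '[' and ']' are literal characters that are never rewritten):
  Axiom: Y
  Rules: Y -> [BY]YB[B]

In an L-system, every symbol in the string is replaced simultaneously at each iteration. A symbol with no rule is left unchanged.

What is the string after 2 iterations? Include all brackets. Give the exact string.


Step 0: Y
Step 1: [BY]YB[B]
Step 2: [B[BY]YB[B]][BY]YB[B]B[B]

Answer: [B[BY]YB[B]][BY]YB[B]B[B]


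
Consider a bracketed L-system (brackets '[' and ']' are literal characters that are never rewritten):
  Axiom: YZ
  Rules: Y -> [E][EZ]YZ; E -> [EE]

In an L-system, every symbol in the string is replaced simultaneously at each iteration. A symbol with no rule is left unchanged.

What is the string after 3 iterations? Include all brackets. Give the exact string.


Answer: [[[EE][EE]]][[[EE][EE]]Z][[EE]][[EE]Z][E][EZ]YZZZZ

Derivation:
Step 0: YZ
Step 1: [E][EZ]YZZ
Step 2: [[EE]][[EE]Z][E][EZ]YZZZ
Step 3: [[[EE][EE]]][[[EE][EE]]Z][[EE]][[EE]Z][E][EZ]YZZZZ


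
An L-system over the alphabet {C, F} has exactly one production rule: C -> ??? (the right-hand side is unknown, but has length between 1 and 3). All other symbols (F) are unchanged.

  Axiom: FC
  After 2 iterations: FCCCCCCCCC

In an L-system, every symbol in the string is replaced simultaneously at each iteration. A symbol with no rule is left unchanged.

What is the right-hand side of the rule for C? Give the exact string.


Answer: CCC

Derivation:
Trying C -> CCC:
  Step 0: FC
  Step 1: FCCC
  Step 2: FCCCCCCCCC
Matches the given result.


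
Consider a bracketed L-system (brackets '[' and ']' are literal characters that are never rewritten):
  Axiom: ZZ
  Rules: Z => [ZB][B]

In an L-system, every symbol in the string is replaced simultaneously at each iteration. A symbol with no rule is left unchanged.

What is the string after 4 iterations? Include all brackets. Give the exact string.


Answer: [[[[ZB][B]B][B]B][B]B][B][[[[ZB][B]B][B]B][B]B][B]

Derivation:
Step 0: ZZ
Step 1: [ZB][B][ZB][B]
Step 2: [[ZB][B]B][B][[ZB][B]B][B]
Step 3: [[[ZB][B]B][B]B][B][[[ZB][B]B][B]B][B]
Step 4: [[[[ZB][B]B][B]B][B]B][B][[[[ZB][B]B][B]B][B]B][B]


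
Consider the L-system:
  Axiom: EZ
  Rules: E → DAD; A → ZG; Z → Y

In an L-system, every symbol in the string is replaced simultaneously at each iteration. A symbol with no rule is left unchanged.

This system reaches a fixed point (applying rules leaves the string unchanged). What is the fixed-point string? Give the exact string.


Answer: DYGDY

Derivation:
Step 0: EZ
Step 1: DADY
Step 2: DZGDY
Step 3: DYGDY
Step 4: DYGDY  (unchanged — fixed point at step 3)


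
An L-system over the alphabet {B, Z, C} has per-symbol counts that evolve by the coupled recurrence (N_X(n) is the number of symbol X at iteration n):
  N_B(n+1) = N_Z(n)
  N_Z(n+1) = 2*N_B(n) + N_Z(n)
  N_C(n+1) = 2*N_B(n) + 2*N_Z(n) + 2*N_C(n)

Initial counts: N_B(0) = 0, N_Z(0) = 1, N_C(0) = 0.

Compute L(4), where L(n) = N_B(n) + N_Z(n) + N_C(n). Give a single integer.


Step 0: N_B=0, N_Z=1, N_C=0, L=1
Step 1: N_B=1, N_Z=1, N_C=2, L=4
Step 2: N_B=1, N_Z=3, N_C=8, L=12
Step 3: N_B=3, N_Z=5, N_C=24, L=32
Step 4: N_B=5, N_Z=11, N_C=64, L=80

Answer: 80


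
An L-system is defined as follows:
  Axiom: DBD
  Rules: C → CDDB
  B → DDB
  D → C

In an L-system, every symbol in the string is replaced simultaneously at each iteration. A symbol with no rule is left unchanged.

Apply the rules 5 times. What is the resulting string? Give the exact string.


Answer: CDDBCCDDBCDDBCDDBCCDDBCDDBCCDDBCDDBCCDDBCDDBCDDBCCDDBCDDBCCDDBCDDBCDDBCCDDBCDDBCCDDBCDDBCDDBCCDDBCDDBCCDDBCDDBCCDDBCDDBCDDBCCDDBCDDBCCDDBCDDBCDDBCCDDBCDDBCCDDBCDDBCCDDBCDDBCDDBCCDDB

Derivation:
Step 0: DBD
Step 1: CDDBC
Step 2: CDDBCCDDBCDDB
Step 3: CDDBCCDDBCDDBCDDBCCDDBCDDBCCDDB
Step 4: CDDBCCDDBCDDBCDDBCCDDBCDDBCCDDBCDDBCCDDBCDDBCDDBCCDDBCDDBCCDDBCDDBCDDBCCDDB
Step 5: CDDBCCDDBCDDBCDDBCCDDBCDDBCCDDBCDDBCCDDBCDDBCDDBCCDDBCDDBCCDDBCDDBCDDBCCDDBCDDBCCDDBCDDBCDDBCCDDBCDDBCCDDBCDDBCCDDBCDDBCDDBCCDDBCDDBCCDDBCDDBCDDBCCDDBCDDBCCDDBCDDBCCDDBCDDBCDDBCCDDB


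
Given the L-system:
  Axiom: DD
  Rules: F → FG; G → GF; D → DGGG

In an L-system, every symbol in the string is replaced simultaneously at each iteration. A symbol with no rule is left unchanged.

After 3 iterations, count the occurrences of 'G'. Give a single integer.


Answer: 24

Derivation:
Step 0: DD  (0 'G')
Step 1: DGGGDGGG  (6 'G')
Step 2: DGGGGFGFGFDGGGGFGFGF  (12 'G')
Step 3: DGGGGFGFGFGFFGGFFGGFFGDGGGGFGFGFGFFGGFFGGFFG  (24 'G')


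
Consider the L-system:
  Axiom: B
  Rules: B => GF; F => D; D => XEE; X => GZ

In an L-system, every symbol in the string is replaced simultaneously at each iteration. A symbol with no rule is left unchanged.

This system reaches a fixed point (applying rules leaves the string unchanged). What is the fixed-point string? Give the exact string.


Step 0: B
Step 1: GF
Step 2: GD
Step 3: GXEE
Step 4: GGZEE
Step 5: GGZEE  (unchanged — fixed point at step 4)

Answer: GGZEE


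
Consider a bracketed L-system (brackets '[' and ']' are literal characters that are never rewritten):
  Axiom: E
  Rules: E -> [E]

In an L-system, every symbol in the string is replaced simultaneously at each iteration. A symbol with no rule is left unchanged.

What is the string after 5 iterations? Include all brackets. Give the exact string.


Answer: [[[[[E]]]]]

Derivation:
Step 0: E
Step 1: [E]
Step 2: [[E]]
Step 3: [[[E]]]
Step 4: [[[[E]]]]
Step 5: [[[[[E]]]]]


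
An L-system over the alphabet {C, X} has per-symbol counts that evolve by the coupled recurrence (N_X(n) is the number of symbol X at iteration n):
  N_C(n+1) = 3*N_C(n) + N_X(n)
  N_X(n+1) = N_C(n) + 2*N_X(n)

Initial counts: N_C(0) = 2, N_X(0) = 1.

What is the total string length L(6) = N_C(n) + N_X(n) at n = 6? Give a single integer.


Answer: 6875

Derivation:
Step 0: N_C=2, N_X=1, L=3
Step 1: N_C=7, N_X=4, L=11
Step 2: N_C=25, N_X=15, L=40
Step 3: N_C=90, N_X=55, L=145
Step 4: N_C=325, N_X=200, L=525
Step 5: N_C=1175, N_X=725, L=1900
Step 6: N_C=4250, N_X=2625, L=6875


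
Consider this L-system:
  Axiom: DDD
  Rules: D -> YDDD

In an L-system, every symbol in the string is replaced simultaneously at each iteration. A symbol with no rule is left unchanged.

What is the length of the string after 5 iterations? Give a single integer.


Answer: 1092

Derivation:
Step 0: length = 3
Step 1: length = 12
Step 2: length = 39
Step 3: length = 120
Step 4: length = 363
Step 5: length = 1092


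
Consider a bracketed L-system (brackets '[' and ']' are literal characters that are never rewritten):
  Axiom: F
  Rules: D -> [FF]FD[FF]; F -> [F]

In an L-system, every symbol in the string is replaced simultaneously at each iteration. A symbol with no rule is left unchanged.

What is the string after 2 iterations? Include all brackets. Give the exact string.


Step 0: F
Step 1: [F]
Step 2: [[F]]

Answer: [[F]]


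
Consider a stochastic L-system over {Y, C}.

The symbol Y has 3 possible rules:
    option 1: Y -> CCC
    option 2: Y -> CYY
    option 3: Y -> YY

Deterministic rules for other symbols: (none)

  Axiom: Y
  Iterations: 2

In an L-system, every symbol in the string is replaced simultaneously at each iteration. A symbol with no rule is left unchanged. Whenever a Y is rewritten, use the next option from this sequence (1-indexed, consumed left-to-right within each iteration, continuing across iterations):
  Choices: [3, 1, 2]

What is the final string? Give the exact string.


Answer: CCCCYY

Derivation:
Step 0: Y
Step 1: YY  (used choices [3])
Step 2: CCCCYY  (used choices [1, 2])


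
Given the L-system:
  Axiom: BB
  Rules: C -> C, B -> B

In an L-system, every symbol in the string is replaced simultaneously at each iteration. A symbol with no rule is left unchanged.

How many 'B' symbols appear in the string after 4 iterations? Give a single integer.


Answer: 2

Derivation:
Step 0: BB  (2 'B')
Step 1: BB  (2 'B')
Step 2: BB  (2 'B')
Step 3: BB  (2 'B')
Step 4: BB  (2 'B')


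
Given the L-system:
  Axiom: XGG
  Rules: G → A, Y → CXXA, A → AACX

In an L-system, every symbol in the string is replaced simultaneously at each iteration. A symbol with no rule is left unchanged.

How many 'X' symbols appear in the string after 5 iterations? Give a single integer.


Answer: 31

Derivation:
Step 0: XGG  (1 'X')
Step 1: XAA  (1 'X')
Step 2: XAACXAACX  (3 'X')
Step 3: XAACXAACXCXAACXAACXCX  (7 'X')
Step 4: XAACXAACXCXAACXAACXCXCXAACXAACXCXAACXAACXCXCX  (15 'X')
Step 5: XAACXAACXCXAACXAACXCXCXAACXAACXCXAACXAACXCXCXCXAACXAACXCXAACXAACXCXCXAACXAACXCXAACXAACXCXCXCX  (31 'X')


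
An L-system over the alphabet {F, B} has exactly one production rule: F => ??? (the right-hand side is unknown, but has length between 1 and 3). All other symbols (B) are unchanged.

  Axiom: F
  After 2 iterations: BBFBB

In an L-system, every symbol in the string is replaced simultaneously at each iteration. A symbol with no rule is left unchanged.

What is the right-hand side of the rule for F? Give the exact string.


Trying F => BFB:
  Step 0: F
  Step 1: BFB
  Step 2: BBFBB
Matches the given result.

Answer: BFB


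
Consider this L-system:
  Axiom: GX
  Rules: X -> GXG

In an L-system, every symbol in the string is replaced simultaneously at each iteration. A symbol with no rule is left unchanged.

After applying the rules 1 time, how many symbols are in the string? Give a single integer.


Step 0: length = 2
Step 1: length = 4

Answer: 4


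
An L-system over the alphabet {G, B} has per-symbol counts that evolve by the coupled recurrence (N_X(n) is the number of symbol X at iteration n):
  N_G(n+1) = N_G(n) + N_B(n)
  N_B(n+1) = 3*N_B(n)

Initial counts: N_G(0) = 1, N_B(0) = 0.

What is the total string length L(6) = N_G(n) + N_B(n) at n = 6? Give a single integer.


Answer: 1

Derivation:
Step 0: N_G=1, N_B=0, L=1
Step 1: N_G=1, N_B=0, L=1
Step 2: N_G=1, N_B=0, L=1
Step 3: N_G=1, N_B=0, L=1
Step 4: N_G=1, N_B=0, L=1
Step 5: N_G=1, N_B=0, L=1
Step 6: N_G=1, N_B=0, L=1


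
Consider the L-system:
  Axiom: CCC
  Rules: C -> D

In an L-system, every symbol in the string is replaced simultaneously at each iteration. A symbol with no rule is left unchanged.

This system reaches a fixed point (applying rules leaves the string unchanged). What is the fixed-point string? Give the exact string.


Step 0: CCC
Step 1: DDD
Step 2: DDD  (unchanged — fixed point at step 1)

Answer: DDD


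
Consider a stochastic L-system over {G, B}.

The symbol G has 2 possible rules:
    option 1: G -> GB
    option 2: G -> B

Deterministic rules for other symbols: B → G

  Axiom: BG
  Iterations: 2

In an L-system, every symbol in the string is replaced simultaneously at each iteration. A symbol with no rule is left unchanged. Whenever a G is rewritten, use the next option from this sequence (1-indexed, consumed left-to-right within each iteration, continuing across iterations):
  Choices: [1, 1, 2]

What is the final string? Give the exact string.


Answer: GBBG

Derivation:
Step 0: BG
Step 1: GGB  (used choices [1])
Step 2: GBBG  (used choices [1, 2])


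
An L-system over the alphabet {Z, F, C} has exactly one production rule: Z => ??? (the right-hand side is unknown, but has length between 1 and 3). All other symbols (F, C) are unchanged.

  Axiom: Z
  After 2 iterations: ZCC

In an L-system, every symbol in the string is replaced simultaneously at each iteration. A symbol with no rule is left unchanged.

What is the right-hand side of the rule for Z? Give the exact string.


Trying Z => ZC:
  Step 0: Z
  Step 1: ZC
  Step 2: ZCC
Matches the given result.

Answer: ZC


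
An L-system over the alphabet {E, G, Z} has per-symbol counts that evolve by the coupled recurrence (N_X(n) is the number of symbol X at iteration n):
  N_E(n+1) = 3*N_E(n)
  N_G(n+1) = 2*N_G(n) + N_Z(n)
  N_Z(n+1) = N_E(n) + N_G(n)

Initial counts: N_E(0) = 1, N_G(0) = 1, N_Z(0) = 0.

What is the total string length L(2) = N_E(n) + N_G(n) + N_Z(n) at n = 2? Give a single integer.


Answer: 20

Derivation:
Step 0: N_E=1, N_G=1, N_Z=0, L=2
Step 1: N_E=3, N_G=2, N_Z=2, L=7
Step 2: N_E=9, N_G=6, N_Z=5, L=20


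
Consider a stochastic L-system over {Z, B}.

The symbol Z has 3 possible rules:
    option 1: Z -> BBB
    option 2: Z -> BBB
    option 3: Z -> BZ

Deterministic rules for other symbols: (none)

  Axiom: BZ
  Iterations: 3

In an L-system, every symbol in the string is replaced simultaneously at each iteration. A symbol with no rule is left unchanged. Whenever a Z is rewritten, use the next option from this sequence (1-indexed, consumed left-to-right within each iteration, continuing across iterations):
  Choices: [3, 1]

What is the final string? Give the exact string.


Answer: BBBBB

Derivation:
Step 0: BZ
Step 1: BBZ  (used choices [3])
Step 2: BBBBB  (used choices [1])
Step 3: BBBBB  (used choices [])


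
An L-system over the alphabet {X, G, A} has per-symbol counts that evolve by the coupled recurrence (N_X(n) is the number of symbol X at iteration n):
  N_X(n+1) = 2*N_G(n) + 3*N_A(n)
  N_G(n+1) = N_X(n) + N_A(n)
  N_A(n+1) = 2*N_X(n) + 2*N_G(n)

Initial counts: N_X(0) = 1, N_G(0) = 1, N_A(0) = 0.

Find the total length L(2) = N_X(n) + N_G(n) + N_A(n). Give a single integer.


Answer: 26

Derivation:
Step 0: N_X=1, N_G=1, N_A=0, L=2
Step 1: N_X=2, N_G=1, N_A=4, L=7
Step 2: N_X=14, N_G=6, N_A=6, L=26


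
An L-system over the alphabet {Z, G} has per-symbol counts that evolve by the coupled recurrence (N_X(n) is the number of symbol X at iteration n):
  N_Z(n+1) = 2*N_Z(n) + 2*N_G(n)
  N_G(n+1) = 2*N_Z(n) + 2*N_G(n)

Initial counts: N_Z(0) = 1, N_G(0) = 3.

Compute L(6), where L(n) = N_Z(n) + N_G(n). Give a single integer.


Answer: 16384

Derivation:
Step 0: N_Z=1, N_G=3, L=4
Step 1: N_Z=8, N_G=8, L=16
Step 2: N_Z=32, N_G=32, L=64
Step 3: N_Z=128, N_G=128, L=256
Step 4: N_Z=512, N_G=512, L=1024
Step 5: N_Z=2048, N_G=2048, L=4096
Step 6: N_Z=8192, N_G=8192, L=16384


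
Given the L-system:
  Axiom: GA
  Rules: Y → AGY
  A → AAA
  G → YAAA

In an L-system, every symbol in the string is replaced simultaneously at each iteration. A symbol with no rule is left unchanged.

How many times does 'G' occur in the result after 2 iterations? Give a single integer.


Step 0: GA  (1 'G')
Step 1: YAAAAAA  (0 'G')
Step 2: AGYAAAAAAAAAAAAAAAAAA  (1 'G')

Answer: 1


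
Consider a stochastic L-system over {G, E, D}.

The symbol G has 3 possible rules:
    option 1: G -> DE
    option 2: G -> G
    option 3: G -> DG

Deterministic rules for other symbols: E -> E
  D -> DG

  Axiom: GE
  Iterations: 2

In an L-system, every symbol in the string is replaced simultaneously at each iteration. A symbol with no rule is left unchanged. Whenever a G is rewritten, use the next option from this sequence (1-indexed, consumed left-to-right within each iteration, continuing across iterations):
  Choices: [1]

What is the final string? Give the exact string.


Answer: DGEE

Derivation:
Step 0: GE
Step 1: DEE  (used choices [1])
Step 2: DGEE  (used choices [])


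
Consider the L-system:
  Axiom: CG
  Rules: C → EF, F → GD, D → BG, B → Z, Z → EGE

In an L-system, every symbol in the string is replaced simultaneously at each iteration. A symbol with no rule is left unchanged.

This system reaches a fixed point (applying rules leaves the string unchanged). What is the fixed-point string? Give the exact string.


Step 0: CG
Step 1: EFG
Step 2: EGDG
Step 3: EGBGG
Step 4: EGZGG
Step 5: EGEGEGG
Step 6: EGEGEGG  (unchanged — fixed point at step 5)

Answer: EGEGEGG


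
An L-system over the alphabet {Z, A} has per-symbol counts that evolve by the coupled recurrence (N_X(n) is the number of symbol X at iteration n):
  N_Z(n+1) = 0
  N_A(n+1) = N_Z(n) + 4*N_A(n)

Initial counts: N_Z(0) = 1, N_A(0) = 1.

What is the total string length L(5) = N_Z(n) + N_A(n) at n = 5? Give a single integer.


Answer: 1280

Derivation:
Step 0: N_Z=1, N_A=1, L=2
Step 1: N_Z=0, N_A=5, L=5
Step 2: N_Z=0, N_A=20, L=20
Step 3: N_Z=0, N_A=80, L=80
Step 4: N_Z=0, N_A=320, L=320
Step 5: N_Z=0, N_A=1280, L=1280


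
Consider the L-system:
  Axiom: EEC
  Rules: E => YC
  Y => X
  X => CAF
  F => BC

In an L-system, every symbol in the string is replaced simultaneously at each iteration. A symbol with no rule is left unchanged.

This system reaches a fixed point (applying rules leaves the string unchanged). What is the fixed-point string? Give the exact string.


Answer: CABCCCABCCC

Derivation:
Step 0: EEC
Step 1: YCYCC
Step 2: XCXCC
Step 3: CAFCCAFCC
Step 4: CABCCCABCCC
Step 5: CABCCCABCCC  (unchanged — fixed point at step 4)


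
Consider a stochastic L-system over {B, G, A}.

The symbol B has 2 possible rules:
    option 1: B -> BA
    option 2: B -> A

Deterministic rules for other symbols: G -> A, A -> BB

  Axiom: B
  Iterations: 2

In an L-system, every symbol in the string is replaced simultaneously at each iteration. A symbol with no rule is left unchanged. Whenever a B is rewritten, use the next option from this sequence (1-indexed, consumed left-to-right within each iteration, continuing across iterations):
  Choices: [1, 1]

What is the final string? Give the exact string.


Answer: BABB

Derivation:
Step 0: B
Step 1: BA  (used choices [1])
Step 2: BABB  (used choices [1])


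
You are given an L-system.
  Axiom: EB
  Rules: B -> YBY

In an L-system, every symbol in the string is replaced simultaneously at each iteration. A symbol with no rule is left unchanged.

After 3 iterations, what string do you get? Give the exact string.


Answer: EYYYBYYY

Derivation:
Step 0: EB
Step 1: EYBY
Step 2: EYYBYY
Step 3: EYYYBYYY


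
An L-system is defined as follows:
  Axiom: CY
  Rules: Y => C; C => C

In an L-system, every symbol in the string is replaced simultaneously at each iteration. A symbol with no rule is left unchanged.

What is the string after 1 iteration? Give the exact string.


Answer: CC

Derivation:
Step 0: CY
Step 1: CC


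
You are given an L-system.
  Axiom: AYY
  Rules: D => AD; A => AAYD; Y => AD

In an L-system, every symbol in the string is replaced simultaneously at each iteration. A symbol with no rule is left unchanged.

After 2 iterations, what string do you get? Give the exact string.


Step 0: AYY
Step 1: AAYDADAD
Step 2: AAYDAAYDADADAAYDADAAYDAD

Answer: AAYDAAYDADADAAYDADAAYDAD


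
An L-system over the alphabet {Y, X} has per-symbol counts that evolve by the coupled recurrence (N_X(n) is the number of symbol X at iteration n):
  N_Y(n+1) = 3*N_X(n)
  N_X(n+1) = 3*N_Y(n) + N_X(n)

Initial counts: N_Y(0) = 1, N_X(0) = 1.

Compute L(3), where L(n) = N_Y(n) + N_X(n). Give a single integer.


Answer: 88

Derivation:
Step 0: N_Y=1, N_X=1, L=2
Step 1: N_Y=3, N_X=4, L=7
Step 2: N_Y=12, N_X=13, L=25
Step 3: N_Y=39, N_X=49, L=88


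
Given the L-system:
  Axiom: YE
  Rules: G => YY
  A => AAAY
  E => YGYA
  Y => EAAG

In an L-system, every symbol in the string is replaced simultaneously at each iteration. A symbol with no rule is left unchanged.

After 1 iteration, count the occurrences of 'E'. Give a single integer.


Step 0: YE  (1 'E')
Step 1: EAAGYGYA  (1 'E')

Answer: 1


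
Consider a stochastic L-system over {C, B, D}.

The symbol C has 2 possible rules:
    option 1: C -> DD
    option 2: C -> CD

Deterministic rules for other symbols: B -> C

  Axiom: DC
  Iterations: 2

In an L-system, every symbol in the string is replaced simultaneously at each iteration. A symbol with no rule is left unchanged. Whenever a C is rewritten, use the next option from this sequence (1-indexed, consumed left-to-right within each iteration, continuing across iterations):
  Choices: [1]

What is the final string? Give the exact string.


Step 0: DC
Step 1: DDD  (used choices [1])
Step 2: DDD  (used choices [])

Answer: DDD


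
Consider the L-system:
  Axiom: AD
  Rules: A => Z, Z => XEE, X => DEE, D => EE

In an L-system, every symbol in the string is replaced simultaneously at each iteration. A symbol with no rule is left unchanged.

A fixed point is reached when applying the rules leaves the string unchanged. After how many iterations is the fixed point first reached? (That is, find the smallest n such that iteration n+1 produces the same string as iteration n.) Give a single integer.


Answer: 4

Derivation:
Step 0: AD
Step 1: ZEE
Step 2: XEEEE
Step 3: DEEEEEE
Step 4: EEEEEEEE
Step 5: EEEEEEEE  (unchanged — fixed point at step 4)


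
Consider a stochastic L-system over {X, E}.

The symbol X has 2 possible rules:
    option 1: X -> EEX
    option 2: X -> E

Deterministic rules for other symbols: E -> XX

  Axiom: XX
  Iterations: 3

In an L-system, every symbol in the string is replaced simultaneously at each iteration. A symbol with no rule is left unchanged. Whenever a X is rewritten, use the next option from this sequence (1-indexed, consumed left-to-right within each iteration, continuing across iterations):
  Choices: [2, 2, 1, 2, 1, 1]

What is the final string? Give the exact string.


Step 0: XX
Step 1: EE  (used choices [2, 2])
Step 2: XXXX  (used choices [])
Step 3: EEXEEEXEEX  (used choices [1, 2, 1, 1])

Answer: EEXEEEXEEX


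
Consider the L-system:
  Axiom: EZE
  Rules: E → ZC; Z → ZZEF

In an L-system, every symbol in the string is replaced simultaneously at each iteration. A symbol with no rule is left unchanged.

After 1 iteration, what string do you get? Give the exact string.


Step 0: EZE
Step 1: ZCZZEFZC

Answer: ZCZZEFZC


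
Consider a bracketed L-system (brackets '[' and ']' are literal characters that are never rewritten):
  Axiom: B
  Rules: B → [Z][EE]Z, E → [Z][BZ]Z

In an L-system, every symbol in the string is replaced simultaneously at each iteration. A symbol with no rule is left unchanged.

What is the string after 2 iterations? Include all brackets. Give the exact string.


Step 0: B
Step 1: [Z][EE]Z
Step 2: [Z][[Z][BZ]Z[Z][BZ]Z]Z

Answer: [Z][[Z][BZ]Z[Z][BZ]Z]Z


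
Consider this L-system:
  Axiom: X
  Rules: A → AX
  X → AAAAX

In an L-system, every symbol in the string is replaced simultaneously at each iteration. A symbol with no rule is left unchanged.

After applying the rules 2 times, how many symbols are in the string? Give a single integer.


Answer: 13

Derivation:
Step 0: length = 1
Step 1: length = 5
Step 2: length = 13


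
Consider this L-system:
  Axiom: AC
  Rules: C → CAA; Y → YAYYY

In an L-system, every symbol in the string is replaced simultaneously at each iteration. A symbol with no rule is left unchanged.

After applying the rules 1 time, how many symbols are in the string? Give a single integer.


Answer: 4

Derivation:
Step 0: length = 2
Step 1: length = 4


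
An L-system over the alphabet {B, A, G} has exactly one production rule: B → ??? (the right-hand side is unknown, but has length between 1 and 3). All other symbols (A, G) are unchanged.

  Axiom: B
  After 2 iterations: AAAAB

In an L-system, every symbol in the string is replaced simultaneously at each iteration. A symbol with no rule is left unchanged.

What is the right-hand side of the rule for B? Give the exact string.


Trying B → AAB:
  Step 0: B
  Step 1: AAB
  Step 2: AAAAB
Matches the given result.

Answer: AAB


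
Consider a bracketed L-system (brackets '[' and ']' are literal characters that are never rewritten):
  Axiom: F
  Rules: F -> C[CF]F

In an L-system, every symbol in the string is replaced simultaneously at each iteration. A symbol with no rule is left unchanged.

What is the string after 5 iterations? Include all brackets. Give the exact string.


Step 0: F
Step 1: C[CF]F
Step 2: C[CC[CF]F]C[CF]F
Step 3: C[CC[CC[CF]F]C[CF]F]C[CC[CF]F]C[CF]F
Step 4: C[CC[CC[CC[CF]F]C[CF]F]C[CC[CF]F]C[CF]F]C[CC[CC[CF]F]C[CF]F]C[CC[CF]F]C[CF]F
Step 5: C[CC[CC[CC[CC[CF]F]C[CF]F]C[CC[CF]F]C[CF]F]C[CC[CC[CF]F]C[CF]F]C[CC[CF]F]C[CF]F]C[CC[CC[CC[CF]F]C[CF]F]C[CC[CF]F]C[CF]F]C[CC[CC[CF]F]C[CF]F]C[CC[CF]F]C[CF]F

Answer: C[CC[CC[CC[CC[CF]F]C[CF]F]C[CC[CF]F]C[CF]F]C[CC[CC[CF]F]C[CF]F]C[CC[CF]F]C[CF]F]C[CC[CC[CC[CF]F]C[CF]F]C[CC[CF]F]C[CF]F]C[CC[CC[CF]F]C[CF]F]C[CC[CF]F]C[CF]F


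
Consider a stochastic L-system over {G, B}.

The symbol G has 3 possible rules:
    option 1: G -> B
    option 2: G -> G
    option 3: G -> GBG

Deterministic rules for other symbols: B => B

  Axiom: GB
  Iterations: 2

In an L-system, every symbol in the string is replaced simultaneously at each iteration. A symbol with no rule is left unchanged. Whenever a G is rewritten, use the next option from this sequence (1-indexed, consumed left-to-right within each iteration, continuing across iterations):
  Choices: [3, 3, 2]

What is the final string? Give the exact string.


Answer: GBGBGB

Derivation:
Step 0: GB
Step 1: GBGB  (used choices [3])
Step 2: GBGBGB  (used choices [3, 2])


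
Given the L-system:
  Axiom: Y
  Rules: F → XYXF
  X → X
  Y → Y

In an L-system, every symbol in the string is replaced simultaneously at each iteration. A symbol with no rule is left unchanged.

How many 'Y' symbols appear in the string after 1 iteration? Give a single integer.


Step 0: Y  (1 'Y')
Step 1: Y  (1 'Y')

Answer: 1


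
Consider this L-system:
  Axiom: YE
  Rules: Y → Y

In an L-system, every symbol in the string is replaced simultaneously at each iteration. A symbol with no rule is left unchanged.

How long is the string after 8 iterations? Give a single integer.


Step 0: length = 2
Step 1: length = 2
Step 2: length = 2
Step 3: length = 2
Step 4: length = 2
Step 5: length = 2
Step 6: length = 2
Step 7: length = 2
Step 8: length = 2

Answer: 2


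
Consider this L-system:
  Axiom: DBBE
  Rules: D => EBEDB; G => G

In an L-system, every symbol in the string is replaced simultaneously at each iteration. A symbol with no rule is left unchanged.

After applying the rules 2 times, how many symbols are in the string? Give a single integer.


Answer: 12

Derivation:
Step 0: length = 4
Step 1: length = 8
Step 2: length = 12


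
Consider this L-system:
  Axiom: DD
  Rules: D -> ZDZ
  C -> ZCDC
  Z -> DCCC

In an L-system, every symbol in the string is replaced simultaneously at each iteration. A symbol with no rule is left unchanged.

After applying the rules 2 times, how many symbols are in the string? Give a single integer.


Step 0: length = 2
Step 1: length = 6
Step 2: length = 22

Answer: 22


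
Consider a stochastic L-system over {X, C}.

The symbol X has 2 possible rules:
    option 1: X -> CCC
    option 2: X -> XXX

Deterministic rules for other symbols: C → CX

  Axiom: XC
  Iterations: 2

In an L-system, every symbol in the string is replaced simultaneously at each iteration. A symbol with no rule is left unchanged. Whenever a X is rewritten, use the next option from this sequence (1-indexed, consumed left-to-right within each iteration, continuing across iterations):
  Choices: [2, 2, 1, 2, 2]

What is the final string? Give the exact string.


Step 0: XC
Step 1: XXXCX  (used choices [2])
Step 2: XXXCCCXXXCXXXX  (used choices [2, 1, 2, 2])

Answer: XXXCCCXXXCXXXX


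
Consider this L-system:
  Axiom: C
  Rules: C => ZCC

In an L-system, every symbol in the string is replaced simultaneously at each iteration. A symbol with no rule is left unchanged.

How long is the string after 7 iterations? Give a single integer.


Answer: 255

Derivation:
Step 0: length = 1
Step 1: length = 3
Step 2: length = 7
Step 3: length = 15
Step 4: length = 31
Step 5: length = 63
Step 6: length = 127
Step 7: length = 255


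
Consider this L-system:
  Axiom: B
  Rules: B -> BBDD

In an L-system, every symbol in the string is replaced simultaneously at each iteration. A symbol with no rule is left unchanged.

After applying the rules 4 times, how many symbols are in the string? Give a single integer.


Answer: 46

Derivation:
Step 0: length = 1
Step 1: length = 4
Step 2: length = 10
Step 3: length = 22
Step 4: length = 46


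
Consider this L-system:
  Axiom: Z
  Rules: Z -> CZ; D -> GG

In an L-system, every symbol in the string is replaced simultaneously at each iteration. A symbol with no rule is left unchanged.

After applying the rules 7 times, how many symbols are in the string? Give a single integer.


Step 0: length = 1
Step 1: length = 2
Step 2: length = 3
Step 3: length = 4
Step 4: length = 5
Step 5: length = 6
Step 6: length = 7
Step 7: length = 8

Answer: 8


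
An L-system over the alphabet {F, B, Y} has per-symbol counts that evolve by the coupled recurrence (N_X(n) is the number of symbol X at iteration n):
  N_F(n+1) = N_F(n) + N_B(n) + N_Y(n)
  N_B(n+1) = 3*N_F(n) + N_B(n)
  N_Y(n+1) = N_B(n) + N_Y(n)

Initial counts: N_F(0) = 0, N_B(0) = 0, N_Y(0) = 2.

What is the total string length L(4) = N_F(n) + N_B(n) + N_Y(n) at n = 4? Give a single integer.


Answer: 118

Derivation:
Step 0: N_F=0, N_B=0, N_Y=2, L=2
Step 1: N_F=2, N_B=0, N_Y=2, L=4
Step 2: N_F=4, N_B=6, N_Y=2, L=12
Step 3: N_F=12, N_B=18, N_Y=8, L=38
Step 4: N_F=38, N_B=54, N_Y=26, L=118


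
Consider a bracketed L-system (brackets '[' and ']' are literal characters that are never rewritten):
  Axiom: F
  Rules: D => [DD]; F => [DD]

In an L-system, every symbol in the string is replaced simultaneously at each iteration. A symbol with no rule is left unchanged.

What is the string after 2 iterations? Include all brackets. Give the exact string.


Step 0: F
Step 1: [DD]
Step 2: [[DD][DD]]

Answer: [[DD][DD]]


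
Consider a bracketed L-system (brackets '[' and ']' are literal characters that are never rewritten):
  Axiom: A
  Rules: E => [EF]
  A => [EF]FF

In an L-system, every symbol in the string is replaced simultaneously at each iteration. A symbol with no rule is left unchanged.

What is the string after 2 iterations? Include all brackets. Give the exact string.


Step 0: A
Step 1: [EF]FF
Step 2: [[EF]F]FF

Answer: [[EF]F]FF


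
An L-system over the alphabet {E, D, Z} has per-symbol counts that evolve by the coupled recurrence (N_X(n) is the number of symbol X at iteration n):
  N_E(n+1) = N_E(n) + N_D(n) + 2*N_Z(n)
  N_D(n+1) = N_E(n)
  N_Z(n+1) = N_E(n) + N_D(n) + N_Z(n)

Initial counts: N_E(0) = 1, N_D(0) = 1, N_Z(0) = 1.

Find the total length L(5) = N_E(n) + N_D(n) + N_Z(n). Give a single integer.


Step 0: N_E=1, N_D=1, N_Z=1, L=3
Step 1: N_E=4, N_D=1, N_Z=3, L=8
Step 2: N_E=11, N_D=4, N_Z=8, L=23
Step 3: N_E=31, N_D=11, N_Z=23, L=65
Step 4: N_E=88, N_D=31, N_Z=65, L=184
Step 5: N_E=249, N_D=88, N_Z=184, L=521

Answer: 521


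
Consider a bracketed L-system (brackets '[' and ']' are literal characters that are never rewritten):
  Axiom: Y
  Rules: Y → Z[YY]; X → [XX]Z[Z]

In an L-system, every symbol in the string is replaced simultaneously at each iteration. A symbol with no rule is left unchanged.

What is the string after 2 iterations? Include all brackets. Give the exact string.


Step 0: Y
Step 1: Z[YY]
Step 2: Z[Z[YY]Z[YY]]

Answer: Z[Z[YY]Z[YY]]


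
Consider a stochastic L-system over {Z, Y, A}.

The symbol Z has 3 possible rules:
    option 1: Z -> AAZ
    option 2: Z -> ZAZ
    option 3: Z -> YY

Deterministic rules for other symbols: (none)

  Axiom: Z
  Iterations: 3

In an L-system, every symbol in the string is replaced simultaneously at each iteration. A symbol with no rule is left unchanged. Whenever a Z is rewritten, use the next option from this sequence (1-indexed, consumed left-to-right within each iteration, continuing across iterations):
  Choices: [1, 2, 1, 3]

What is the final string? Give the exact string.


Answer: AAAAZAYY

Derivation:
Step 0: Z
Step 1: AAZ  (used choices [1])
Step 2: AAZAZ  (used choices [2])
Step 3: AAAAZAYY  (used choices [1, 3])


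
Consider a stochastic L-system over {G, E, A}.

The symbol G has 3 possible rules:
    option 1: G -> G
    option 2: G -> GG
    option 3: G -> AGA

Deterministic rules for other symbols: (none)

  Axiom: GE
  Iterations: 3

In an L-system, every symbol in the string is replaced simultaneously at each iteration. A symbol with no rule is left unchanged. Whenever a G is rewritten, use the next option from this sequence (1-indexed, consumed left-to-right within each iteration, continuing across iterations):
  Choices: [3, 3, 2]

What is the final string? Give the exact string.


Step 0: GE
Step 1: AGAE  (used choices [3])
Step 2: AAGAAE  (used choices [3])
Step 3: AAGGAAE  (used choices [2])

Answer: AAGGAAE


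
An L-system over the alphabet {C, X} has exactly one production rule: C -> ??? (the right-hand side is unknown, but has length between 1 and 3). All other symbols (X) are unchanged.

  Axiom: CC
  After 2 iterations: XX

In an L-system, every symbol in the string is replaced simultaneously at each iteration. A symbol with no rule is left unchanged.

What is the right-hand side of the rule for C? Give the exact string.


Answer: X

Derivation:
Trying C -> X:
  Step 0: CC
  Step 1: XX
  Step 2: XX
Matches the given result.


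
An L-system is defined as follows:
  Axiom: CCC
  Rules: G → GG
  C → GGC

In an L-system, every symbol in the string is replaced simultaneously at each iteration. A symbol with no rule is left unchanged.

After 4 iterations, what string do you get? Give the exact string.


Step 0: CCC
Step 1: GGCGGCGGC
Step 2: GGGGGGCGGGGGGCGGGGGGC
Step 3: GGGGGGGGGGGGGGCGGGGGGGGGGGGGGCGGGGGGGGGGGGGGC
Step 4: GGGGGGGGGGGGGGGGGGGGGGGGGGGGGGCGGGGGGGGGGGGGGGGGGGGGGGGGGGGGGCGGGGGGGGGGGGGGGGGGGGGGGGGGGGGGC

Answer: GGGGGGGGGGGGGGGGGGGGGGGGGGGGGGCGGGGGGGGGGGGGGGGGGGGGGGGGGGGGGCGGGGGGGGGGGGGGGGGGGGGGGGGGGGGGC


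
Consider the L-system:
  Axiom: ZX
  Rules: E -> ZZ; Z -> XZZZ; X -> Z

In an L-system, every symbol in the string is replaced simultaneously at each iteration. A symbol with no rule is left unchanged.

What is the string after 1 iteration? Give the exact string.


Answer: XZZZZ

Derivation:
Step 0: ZX
Step 1: XZZZZ


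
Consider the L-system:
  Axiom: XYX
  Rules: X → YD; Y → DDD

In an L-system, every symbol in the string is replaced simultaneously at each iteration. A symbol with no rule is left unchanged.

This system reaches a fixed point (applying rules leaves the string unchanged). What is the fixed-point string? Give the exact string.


Answer: DDDDDDDDDDD

Derivation:
Step 0: XYX
Step 1: YDDDDYD
Step 2: DDDDDDDDDDD
Step 3: DDDDDDDDDDD  (unchanged — fixed point at step 2)


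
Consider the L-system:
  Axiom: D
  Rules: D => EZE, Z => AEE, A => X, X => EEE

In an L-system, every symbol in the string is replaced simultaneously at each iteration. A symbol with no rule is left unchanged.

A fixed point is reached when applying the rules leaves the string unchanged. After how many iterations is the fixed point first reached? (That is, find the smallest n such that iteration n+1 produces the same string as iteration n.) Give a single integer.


Step 0: D
Step 1: EZE
Step 2: EAEEE
Step 3: EXEEE
Step 4: EEEEEEE
Step 5: EEEEEEE  (unchanged — fixed point at step 4)

Answer: 4


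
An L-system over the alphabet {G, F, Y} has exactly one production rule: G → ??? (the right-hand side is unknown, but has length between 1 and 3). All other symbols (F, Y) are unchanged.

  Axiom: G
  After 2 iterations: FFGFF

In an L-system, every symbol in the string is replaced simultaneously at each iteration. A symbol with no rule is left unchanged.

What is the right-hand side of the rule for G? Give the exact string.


Answer: FGF

Derivation:
Trying G → FGF:
  Step 0: G
  Step 1: FGF
  Step 2: FFGFF
Matches the given result.


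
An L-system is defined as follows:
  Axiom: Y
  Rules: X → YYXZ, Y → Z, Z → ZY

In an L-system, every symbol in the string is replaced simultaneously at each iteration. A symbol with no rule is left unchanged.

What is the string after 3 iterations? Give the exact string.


Step 0: Y
Step 1: Z
Step 2: ZY
Step 3: ZYZ

Answer: ZYZ


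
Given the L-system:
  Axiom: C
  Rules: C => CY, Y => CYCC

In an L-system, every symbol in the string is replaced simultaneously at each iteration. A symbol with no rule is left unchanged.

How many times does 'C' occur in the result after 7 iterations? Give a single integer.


Step 0: length=1, 'C' count=1
Step 1: length=2, 'C' count=1
Step 2: length=6, 'C' count=4
Step 3: length=16, 'C' count=10
Step 4: length=44, 'C' count=28
Step 5: length=120, 'C' count=76
Step 6: length=328, 'C' count=208
Step 7: length=896, 'C' count=568
Final string: CYCYCCCYCYCCCYCYCYCYCCCYCYCCCYCYCYCYCCCYCYCCCYCYCCCYCYCCCYCYCYCYCCCYCYCCCYCYCYCYCCCYCYCCCYCYCCCYCYCCCYCYCYCYCCCYCYCCCYCYCYCYCCCYCYCCCYCYCYCYCCCYCYCCCYCYCYCYCCCYCYCCCYCYCCCYCYCCCYCYCYCYCCCYCYCCCYCYCYCYCCCYCYCCCYCYCCCYCYCCCYCYCYCYCCCYCYCCCYCYCYCYCCCYCYCCCYCYCYCYCCCYCYCCCYCYCYCYCCCYCYCCCYCYCCCYCYCCCYCYCYCYCCCYCYCCCYCYCYCYCCCYCYCCCYCYCCCYCYCCCYCYCYCYCCCYCYCCCYCYCYCYCCCYCYCCCYCYCCCYCYCCCYCYCYCYCCCYCYCCCYCYCYCYCCCYCYCCCYCYCCCYCYCCCYCYCYCYCCCYCYCCCYCYCYCYCCCYCYCCCYCYCYCYCCCYCYCCCYCYCYCYCCCYCYCCCYCYCCCYCYCCCYCYCYCYCCCYCYCCCYCYCYCYCCCYCYCCCYCYCCCYCYCCCYCYCYCYCCCYCYCCCYCYCYCYCCCYCYCCCYCYCYCYCCCYCYCCCYCYCYCYCCCYCYCCCYCYCCCYCYCCCYCYCYCYCCCYCYCCCYCYCYCYCCCYCYCCCYCYCCCYCYCCCYCYCYCYCCCYCYCCCYCYCYCYCCCYCYCCCYCYCCCYCYCCCYCYCYCYCCCYCYCCCYCYCYCYCCCYCYCCCYCYCCCYCYCCCYCYCYCYCCCYCYCCCYCYCYCYCCCYCYCCCYCYCYCYCCCYCYCCCYCYCYCYCCCYCYCCCYCYCCCYCYCCCYCYCYCYCCCYCYCCCYCYCYCYCCCYCYCCCYCYCCCYCYCCCYCYCYCYCCCYCYCCCYCY

Answer: 568
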